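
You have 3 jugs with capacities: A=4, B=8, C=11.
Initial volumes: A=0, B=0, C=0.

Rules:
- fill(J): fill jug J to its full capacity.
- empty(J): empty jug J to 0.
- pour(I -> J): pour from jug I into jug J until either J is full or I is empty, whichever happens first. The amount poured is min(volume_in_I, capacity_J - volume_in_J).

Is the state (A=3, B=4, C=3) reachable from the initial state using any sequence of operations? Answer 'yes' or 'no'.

BFS explored all 330 reachable states.
Reachable set includes: (0,0,0), (0,0,1), (0,0,2), (0,0,3), (0,0,4), (0,0,5), (0,0,6), (0,0,7), (0,0,8), (0,0,9), (0,0,10), (0,0,11) ...
Target (A=3, B=4, C=3) not in reachable set → no.

Answer: no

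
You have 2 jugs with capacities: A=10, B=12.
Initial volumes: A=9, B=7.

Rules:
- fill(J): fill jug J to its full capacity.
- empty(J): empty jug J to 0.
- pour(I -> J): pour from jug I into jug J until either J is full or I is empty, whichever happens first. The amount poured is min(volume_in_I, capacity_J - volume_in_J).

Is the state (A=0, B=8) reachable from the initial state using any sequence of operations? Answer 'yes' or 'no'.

BFS from (A=9, B=7):
  1. pour(B -> A) -> (A=10 B=6)
  2. empty(A) -> (A=0 B=6)
  3. pour(B -> A) -> (A=6 B=0)
  4. fill(B) -> (A=6 B=12)
  5. pour(B -> A) -> (A=10 B=8)
  6. empty(A) -> (A=0 B=8)
Target reached → yes.

Answer: yes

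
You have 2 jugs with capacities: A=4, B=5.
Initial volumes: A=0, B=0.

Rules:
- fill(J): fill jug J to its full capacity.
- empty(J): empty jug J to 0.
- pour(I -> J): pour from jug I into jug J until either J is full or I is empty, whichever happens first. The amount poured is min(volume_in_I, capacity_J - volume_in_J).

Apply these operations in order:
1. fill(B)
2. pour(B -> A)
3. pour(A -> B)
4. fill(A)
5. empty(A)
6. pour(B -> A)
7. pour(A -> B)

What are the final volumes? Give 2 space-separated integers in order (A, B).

Answer: 0 5

Derivation:
Step 1: fill(B) -> (A=0 B=5)
Step 2: pour(B -> A) -> (A=4 B=1)
Step 3: pour(A -> B) -> (A=0 B=5)
Step 4: fill(A) -> (A=4 B=5)
Step 5: empty(A) -> (A=0 B=5)
Step 6: pour(B -> A) -> (A=4 B=1)
Step 7: pour(A -> B) -> (A=0 B=5)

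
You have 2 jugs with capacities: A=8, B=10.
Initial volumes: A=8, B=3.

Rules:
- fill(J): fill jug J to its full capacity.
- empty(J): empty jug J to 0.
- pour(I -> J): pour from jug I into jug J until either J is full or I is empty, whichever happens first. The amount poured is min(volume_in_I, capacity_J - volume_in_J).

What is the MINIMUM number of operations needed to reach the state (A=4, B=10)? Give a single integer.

BFS from (A=8, B=3). One shortest path:
  1. empty(B) -> (A=8 B=0)
  2. pour(A -> B) -> (A=0 B=8)
  3. fill(A) -> (A=8 B=8)
  4. pour(A -> B) -> (A=6 B=10)
  5. empty(B) -> (A=6 B=0)
  6. pour(A -> B) -> (A=0 B=6)
  7. fill(A) -> (A=8 B=6)
  8. pour(A -> B) -> (A=4 B=10)
Reached target in 8 moves.

Answer: 8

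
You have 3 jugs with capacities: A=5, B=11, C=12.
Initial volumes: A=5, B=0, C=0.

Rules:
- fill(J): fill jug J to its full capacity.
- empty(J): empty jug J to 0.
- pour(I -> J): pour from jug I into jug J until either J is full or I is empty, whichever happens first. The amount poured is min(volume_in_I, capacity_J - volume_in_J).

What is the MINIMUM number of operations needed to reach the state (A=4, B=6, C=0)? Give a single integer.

Answer: 7

Derivation:
BFS from (A=5, B=0, C=0). One shortest path:
  1. empty(A) -> (A=0 B=0 C=0)
  2. fill(B) -> (A=0 B=11 C=0)
  3. pour(B -> C) -> (A=0 B=0 C=11)
  4. fill(B) -> (A=0 B=11 C=11)
  5. pour(B -> A) -> (A=5 B=6 C=11)
  6. pour(A -> C) -> (A=4 B=6 C=12)
  7. empty(C) -> (A=4 B=6 C=0)
Reached target in 7 moves.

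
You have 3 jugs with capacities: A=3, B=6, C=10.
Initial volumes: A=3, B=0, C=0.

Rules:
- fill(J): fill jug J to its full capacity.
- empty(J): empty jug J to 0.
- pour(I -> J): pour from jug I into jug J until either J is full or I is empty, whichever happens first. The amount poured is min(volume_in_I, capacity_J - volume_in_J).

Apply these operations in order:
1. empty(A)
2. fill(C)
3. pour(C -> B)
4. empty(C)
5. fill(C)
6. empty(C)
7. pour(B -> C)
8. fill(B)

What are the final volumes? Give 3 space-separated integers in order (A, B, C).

Step 1: empty(A) -> (A=0 B=0 C=0)
Step 2: fill(C) -> (A=0 B=0 C=10)
Step 3: pour(C -> B) -> (A=0 B=6 C=4)
Step 4: empty(C) -> (A=0 B=6 C=0)
Step 5: fill(C) -> (A=0 B=6 C=10)
Step 6: empty(C) -> (A=0 B=6 C=0)
Step 7: pour(B -> C) -> (A=0 B=0 C=6)
Step 8: fill(B) -> (A=0 B=6 C=6)

Answer: 0 6 6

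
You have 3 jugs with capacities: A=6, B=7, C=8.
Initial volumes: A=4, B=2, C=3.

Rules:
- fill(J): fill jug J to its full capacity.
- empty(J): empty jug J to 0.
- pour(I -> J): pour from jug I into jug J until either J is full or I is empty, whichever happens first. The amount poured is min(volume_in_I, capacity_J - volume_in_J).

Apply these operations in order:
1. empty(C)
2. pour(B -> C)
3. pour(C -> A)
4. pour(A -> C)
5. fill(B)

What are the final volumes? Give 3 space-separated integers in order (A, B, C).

Step 1: empty(C) -> (A=4 B=2 C=0)
Step 2: pour(B -> C) -> (A=4 B=0 C=2)
Step 3: pour(C -> A) -> (A=6 B=0 C=0)
Step 4: pour(A -> C) -> (A=0 B=0 C=6)
Step 5: fill(B) -> (A=0 B=7 C=6)

Answer: 0 7 6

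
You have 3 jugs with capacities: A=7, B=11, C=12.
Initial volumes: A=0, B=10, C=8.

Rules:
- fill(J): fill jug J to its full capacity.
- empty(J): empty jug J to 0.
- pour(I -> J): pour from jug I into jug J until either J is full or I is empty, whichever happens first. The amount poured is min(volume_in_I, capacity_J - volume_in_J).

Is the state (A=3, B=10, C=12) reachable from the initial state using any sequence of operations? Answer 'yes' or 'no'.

Answer: yes

Derivation:
BFS from (A=0, B=10, C=8):
  1. fill(A) -> (A=7 B=10 C=8)
  2. pour(A -> C) -> (A=3 B=10 C=12)
Target reached → yes.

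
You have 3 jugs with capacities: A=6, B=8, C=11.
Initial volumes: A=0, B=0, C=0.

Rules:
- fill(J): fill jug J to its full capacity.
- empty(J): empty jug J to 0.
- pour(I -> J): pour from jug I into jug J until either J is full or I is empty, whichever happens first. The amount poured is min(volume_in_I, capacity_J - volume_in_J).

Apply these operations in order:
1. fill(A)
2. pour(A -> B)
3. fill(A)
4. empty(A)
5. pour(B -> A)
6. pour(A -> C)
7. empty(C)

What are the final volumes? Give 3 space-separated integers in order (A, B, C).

Step 1: fill(A) -> (A=6 B=0 C=0)
Step 2: pour(A -> B) -> (A=0 B=6 C=0)
Step 3: fill(A) -> (A=6 B=6 C=0)
Step 4: empty(A) -> (A=0 B=6 C=0)
Step 5: pour(B -> A) -> (A=6 B=0 C=0)
Step 6: pour(A -> C) -> (A=0 B=0 C=6)
Step 7: empty(C) -> (A=0 B=0 C=0)

Answer: 0 0 0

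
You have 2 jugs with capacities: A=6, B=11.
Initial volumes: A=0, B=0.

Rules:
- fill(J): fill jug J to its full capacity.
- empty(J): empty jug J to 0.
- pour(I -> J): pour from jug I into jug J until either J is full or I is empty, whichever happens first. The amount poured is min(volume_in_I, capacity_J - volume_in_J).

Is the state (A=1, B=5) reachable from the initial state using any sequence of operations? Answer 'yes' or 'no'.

Answer: no

Derivation:
BFS explored all 34 reachable states.
Reachable set includes: (0,0), (0,1), (0,2), (0,3), (0,4), (0,5), (0,6), (0,7), (0,8), (0,9), (0,10), (0,11) ...
Target (A=1, B=5) not in reachable set → no.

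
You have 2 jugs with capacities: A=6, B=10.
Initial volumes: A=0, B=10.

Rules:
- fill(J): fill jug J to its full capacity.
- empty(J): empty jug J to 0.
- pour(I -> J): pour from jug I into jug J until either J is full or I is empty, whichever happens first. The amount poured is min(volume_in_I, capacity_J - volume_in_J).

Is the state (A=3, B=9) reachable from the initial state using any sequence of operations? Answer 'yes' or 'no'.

BFS explored all 16 reachable states.
Reachable set includes: (0,0), (0,2), (0,4), (0,6), (0,8), (0,10), (2,0), (2,10), (4,0), (4,10), (6,0), (6,2) ...
Target (A=3, B=9) not in reachable set → no.

Answer: no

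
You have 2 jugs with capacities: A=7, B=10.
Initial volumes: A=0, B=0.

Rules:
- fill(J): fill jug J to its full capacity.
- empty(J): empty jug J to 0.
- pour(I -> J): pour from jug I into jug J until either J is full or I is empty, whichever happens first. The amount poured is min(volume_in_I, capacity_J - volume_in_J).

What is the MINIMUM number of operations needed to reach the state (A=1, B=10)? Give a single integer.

Answer: 8

Derivation:
BFS from (A=0, B=0). One shortest path:
  1. fill(A) -> (A=7 B=0)
  2. pour(A -> B) -> (A=0 B=7)
  3. fill(A) -> (A=7 B=7)
  4. pour(A -> B) -> (A=4 B=10)
  5. empty(B) -> (A=4 B=0)
  6. pour(A -> B) -> (A=0 B=4)
  7. fill(A) -> (A=7 B=4)
  8. pour(A -> B) -> (A=1 B=10)
Reached target in 8 moves.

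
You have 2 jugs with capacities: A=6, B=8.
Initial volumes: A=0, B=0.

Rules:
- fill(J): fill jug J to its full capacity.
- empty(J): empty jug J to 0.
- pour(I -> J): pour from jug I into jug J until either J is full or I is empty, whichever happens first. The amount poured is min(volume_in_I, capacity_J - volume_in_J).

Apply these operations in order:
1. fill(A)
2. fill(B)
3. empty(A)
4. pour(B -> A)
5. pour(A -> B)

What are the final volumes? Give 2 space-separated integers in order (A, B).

Step 1: fill(A) -> (A=6 B=0)
Step 2: fill(B) -> (A=6 B=8)
Step 3: empty(A) -> (A=0 B=8)
Step 4: pour(B -> A) -> (A=6 B=2)
Step 5: pour(A -> B) -> (A=0 B=8)

Answer: 0 8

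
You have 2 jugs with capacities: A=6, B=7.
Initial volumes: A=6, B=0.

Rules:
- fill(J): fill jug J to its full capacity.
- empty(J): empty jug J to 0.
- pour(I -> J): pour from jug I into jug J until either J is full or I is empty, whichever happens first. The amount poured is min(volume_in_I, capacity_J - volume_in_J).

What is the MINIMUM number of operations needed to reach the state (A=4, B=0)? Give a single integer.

Answer: 8

Derivation:
BFS from (A=6, B=0). One shortest path:
  1. pour(A -> B) -> (A=0 B=6)
  2. fill(A) -> (A=6 B=6)
  3. pour(A -> B) -> (A=5 B=7)
  4. empty(B) -> (A=5 B=0)
  5. pour(A -> B) -> (A=0 B=5)
  6. fill(A) -> (A=6 B=5)
  7. pour(A -> B) -> (A=4 B=7)
  8. empty(B) -> (A=4 B=0)
Reached target in 8 moves.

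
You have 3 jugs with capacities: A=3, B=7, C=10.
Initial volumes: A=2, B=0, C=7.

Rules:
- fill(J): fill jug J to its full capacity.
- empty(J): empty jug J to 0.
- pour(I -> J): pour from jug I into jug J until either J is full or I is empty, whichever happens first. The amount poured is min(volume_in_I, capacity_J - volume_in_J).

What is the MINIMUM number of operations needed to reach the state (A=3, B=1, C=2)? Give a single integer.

BFS from (A=2, B=0, C=7). One shortest path:
  1. fill(B) -> (A=2 B=7 C=7)
  2. pour(B -> C) -> (A=2 B=4 C=10)
  3. empty(C) -> (A=2 B=4 C=0)
  4. pour(A -> C) -> (A=0 B=4 C=2)
  5. pour(B -> A) -> (A=3 B=1 C=2)
Reached target in 5 moves.

Answer: 5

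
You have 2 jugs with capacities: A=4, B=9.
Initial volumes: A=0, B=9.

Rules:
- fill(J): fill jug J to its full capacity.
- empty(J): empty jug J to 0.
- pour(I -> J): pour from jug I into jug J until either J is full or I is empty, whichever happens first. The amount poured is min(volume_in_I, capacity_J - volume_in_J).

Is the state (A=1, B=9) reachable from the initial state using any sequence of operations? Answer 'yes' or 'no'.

Answer: yes

Derivation:
BFS from (A=0, B=9):
  1. pour(B -> A) -> (A=4 B=5)
  2. empty(A) -> (A=0 B=5)
  3. pour(B -> A) -> (A=4 B=1)
  4. empty(A) -> (A=0 B=1)
  5. pour(B -> A) -> (A=1 B=0)
  6. fill(B) -> (A=1 B=9)
Target reached → yes.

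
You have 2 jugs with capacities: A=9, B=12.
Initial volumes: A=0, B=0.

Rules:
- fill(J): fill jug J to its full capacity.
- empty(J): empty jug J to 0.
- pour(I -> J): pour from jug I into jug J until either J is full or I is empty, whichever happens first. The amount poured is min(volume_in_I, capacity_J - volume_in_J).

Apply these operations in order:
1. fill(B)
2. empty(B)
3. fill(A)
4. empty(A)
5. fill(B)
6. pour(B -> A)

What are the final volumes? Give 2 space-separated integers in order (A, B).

Answer: 9 3

Derivation:
Step 1: fill(B) -> (A=0 B=12)
Step 2: empty(B) -> (A=0 B=0)
Step 3: fill(A) -> (A=9 B=0)
Step 4: empty(A) -> (A=0 B=0)
Step 5: fill(B) -> (A=0 B=12)
Step 6: pour(B -> A) -> (A=9 B=3)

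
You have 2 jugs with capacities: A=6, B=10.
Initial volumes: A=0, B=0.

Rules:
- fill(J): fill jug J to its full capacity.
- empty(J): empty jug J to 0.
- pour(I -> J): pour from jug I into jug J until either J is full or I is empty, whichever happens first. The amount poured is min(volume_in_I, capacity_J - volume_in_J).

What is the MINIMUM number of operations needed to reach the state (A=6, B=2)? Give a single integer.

BFS from (A=0, B=0). One shortest path:
  1. fill(A) -> (A=6 B=0)
  2. pour(A -> B) -> (A=0 B=6)
  3. fill(A) -> (A=6 B=6)
  4. pour(A -> B) -> (A=2 B=10)
  5. empty(B) -> (A=2 B=0)
  6. pour(A -> B) -> (A=0 B=2)
  7. fill(A) -> (A=6 B=2)
Reached target in 7 moves.

Answer: 7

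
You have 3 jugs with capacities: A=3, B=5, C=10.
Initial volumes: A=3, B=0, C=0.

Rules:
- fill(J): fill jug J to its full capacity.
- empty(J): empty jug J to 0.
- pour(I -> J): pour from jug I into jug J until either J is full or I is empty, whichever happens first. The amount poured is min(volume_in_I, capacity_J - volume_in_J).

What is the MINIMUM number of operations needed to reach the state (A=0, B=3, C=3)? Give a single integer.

BFS from (A=3, B=0, C=0). One shortest path:
  1. pour(A -> B) -> (A=0 B=3 C=0)
  2. fill(A) -> (A=3 B=3 C=0)
  3. pour(A -> C) -> (A=0 B=3 C=3)
Reached target in 3 moves.

Answer: 3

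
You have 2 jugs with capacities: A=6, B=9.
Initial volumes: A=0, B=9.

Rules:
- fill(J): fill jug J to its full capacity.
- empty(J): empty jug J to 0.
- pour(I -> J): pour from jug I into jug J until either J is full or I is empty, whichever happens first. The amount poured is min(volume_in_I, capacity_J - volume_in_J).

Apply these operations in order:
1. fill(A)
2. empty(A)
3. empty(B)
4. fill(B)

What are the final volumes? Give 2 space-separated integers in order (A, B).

Answer: 0 9

Derivation:
Step 1: fill(A) -> (A=6 B=9)
Step 2: empty(A) -> (A=0 B=9)
Step 3: empty(B) -> (A=0 B=0)
Step 4: fill(B) -> (A=0 B=9)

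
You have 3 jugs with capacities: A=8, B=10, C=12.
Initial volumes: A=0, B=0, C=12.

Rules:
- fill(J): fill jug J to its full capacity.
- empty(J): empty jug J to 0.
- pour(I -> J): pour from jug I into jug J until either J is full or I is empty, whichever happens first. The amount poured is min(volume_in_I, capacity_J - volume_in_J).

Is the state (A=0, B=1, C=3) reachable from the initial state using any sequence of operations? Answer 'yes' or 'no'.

BFS explored all 150 reachable states.
Reachable set includes: (0,0,0), (0,0,2), (0,0,4), (0,0,6), (0,0,8), (0,0,10), (0,0,12), (0,2,0), (0,2,2), (0,2,4), (0,2,6), (0,2,8) ...
Target (A=0, B=1, C=3) not in reachable set → no.

Answer: no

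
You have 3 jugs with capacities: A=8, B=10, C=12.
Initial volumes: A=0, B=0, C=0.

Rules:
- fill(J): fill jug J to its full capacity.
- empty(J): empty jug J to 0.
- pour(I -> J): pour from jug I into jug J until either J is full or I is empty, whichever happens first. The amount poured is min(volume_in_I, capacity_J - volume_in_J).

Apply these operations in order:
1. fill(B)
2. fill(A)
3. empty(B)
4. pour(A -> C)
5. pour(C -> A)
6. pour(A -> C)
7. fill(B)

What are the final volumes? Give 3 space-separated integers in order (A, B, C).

Answer: 0 10 8

Derivation:
Step 1: fill(B) -> (A=0 B=10 C=0)
Step 2: fill(A) -> (A=8 B=10 C=0)
Step 3: empty(B) -> (A=8 B=0 C=0)
Step 4: pour(A -> C) -> (A=0 B=0 C=8)
Step 5: pour(C -> A) -> (A=8 B=0 C=0)
Step 6: pour(A -> C) -> (A=0 B=0 C=8)
Step 7: fill(B) -> (A=0 B=10 C=8)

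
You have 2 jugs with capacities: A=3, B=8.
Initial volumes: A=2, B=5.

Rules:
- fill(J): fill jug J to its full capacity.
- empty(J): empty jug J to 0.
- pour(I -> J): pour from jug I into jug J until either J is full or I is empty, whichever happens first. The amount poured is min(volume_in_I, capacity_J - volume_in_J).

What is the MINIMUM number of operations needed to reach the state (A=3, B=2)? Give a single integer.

Answer: 2

Derivation:
BFS from (A=2, B=5). One shortest path:
  1. empty(A) -> (A=0 B=5)
  2. pour(B -> A) -> (A=3 B=2)
Reached target in 2 moves.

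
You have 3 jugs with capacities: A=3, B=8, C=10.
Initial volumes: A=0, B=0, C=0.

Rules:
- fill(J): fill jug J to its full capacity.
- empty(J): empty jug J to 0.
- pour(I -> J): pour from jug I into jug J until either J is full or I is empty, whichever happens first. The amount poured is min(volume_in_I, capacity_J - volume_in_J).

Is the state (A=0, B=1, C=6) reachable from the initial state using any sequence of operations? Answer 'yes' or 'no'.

BFS from (A=0, B=0, C=0):
  1. fill(C) -> (A=0 B=0 C=10)
  2. pour(C -> A) -> (A=3 B=0 C=7)
  3. empty(A) -> (A=0 B=0 C=7)
  4. pour(C -> A) -> (A=3 B=0 C=4)
  5. pour(C -> B) -> (A=3 B=4 C=0)
  6. pour(A -> C) -> (A=0 B=4 C=3)
  7. pour(B -> A) -> (A=3 B=1 C=3)
  8. pour(A -> C) -> (A=0 B=1 C=6)
Target reached → yes.

Answer: yes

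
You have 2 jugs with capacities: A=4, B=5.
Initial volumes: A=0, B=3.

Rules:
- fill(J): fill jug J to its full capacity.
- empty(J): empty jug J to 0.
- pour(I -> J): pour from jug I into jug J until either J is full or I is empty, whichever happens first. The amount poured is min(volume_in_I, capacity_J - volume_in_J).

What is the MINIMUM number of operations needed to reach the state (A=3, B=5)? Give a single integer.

BFS from (A=0, B=3). One shortest path:
  1. pour(B -> A) -> (A=3 B=0)
  2. fill(B) -> (A=3 B=5)
Reached target in 2 moves.

Answer: 2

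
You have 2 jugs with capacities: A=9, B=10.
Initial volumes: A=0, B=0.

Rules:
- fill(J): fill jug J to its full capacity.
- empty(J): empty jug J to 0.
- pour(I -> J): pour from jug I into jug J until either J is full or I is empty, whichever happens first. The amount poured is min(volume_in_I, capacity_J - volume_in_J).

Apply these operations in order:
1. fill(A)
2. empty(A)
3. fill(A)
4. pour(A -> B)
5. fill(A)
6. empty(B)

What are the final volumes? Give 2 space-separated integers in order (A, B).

Step 1: fill(A) -> (A=9 B=0)
Step 2: empty(A) -> (A=0 B=0)
Step 3: fill(A) -> (A=9 B=0)
Step 4: pour(A -> B) -> (A=0 B=9)
Step 5: fill(A) -> (A=9 B=9)
Step 6: empty(B) -> (A=9 B=0)

Answer: 9 0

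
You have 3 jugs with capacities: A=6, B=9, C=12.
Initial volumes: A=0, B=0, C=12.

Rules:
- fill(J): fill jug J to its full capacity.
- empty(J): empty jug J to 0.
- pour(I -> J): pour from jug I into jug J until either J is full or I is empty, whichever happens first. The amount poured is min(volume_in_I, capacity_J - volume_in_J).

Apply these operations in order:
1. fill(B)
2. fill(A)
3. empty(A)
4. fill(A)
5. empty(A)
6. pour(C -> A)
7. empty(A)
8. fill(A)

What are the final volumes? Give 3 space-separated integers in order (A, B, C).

Step 1: fill(B) -> (A=0 B=9 C=12)
Step 2: fill(A) -> (A=6 B=9 C=12)
Step 3: empty(A) -> (A=0 B=9 C=12)
Step 4: fill(A) -> (A=6 B=9 C=12)
Step 5: empty(A) -> (A=0 B=9 C=12)
Step 6: pour(C -> A) -> (A=6 B=9 C=6)
Step 7: empty(A) -> (A=0 B=9 C=6)
Step 8: fill(A) -> (A=6 B=9 C=6)

Answer: 6 9 6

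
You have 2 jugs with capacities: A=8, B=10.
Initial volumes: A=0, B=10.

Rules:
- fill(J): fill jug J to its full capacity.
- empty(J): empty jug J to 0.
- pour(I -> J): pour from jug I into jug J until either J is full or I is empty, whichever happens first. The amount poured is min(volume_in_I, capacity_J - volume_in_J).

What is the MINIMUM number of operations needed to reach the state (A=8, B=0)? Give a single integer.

BFS from (A=0, B=10). One shortest path:
  1. fill(A) -> (A=8 B=10)
  2. empty(B) -> (A=8 B=0)
Reached target in 2 moves.

Answer: 2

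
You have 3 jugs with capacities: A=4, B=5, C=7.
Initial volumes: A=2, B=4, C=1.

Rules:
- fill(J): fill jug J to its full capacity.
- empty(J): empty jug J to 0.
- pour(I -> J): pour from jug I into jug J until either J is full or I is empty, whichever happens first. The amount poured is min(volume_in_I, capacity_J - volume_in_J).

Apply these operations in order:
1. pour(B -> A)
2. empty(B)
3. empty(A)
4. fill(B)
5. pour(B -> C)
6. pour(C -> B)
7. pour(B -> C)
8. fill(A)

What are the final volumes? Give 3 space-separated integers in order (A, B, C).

Answer: 4 0 6

Derivation:
Step 1: pour(B -> A) -> (A=4 B=2 C=1)
Step 2: empty(B) -> (A=4 B=0 C=1)
Step 3: empty(A) -> (A=0 B=0 C=1)
Step 4: fill(B) -> (A=0 B=5 C=1)
Step 5: pour(B -> C) -> (A=0 B=0 C=6)
Step 6: pour(C -> B) -> (A=0 B=5 C=1)
Step 7: pour(B -> C) -> (A=0 B=0 C=6)
Step 8: fill(A) -> (A=4 B=0 C=6)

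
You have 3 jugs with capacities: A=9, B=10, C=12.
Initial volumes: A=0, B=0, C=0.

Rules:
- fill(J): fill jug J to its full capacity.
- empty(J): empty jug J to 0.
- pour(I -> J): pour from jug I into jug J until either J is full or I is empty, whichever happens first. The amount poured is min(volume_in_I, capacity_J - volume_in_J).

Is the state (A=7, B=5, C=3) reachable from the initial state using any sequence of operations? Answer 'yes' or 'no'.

Answer: no

Derivation:
BFS explored all 638 reachable states.
Reachable set includes: (0,0,0), (0,0,1), (0,0,2), (0,0,3), (0,0,4), (0,0,5), (0,0,6), (0,0,7), (0,0,8), (0,0,9), (0,0,10), (0,0,11) ...
Target (A=7, B=5, C=3) not in reachable set → no.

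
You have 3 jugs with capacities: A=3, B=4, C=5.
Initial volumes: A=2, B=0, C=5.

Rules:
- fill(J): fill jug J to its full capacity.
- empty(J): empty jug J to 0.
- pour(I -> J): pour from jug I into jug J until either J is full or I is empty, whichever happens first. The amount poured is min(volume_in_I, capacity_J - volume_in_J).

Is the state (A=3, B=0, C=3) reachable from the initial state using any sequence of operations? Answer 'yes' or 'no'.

Answer: yes

Derivation:
BFS from (A=2, B=0, C=5):
  1. fill(A) -> (A=3 B=0 C=5)
  2. empty(C) -> (A=3 B=0 C=0)
  3. pour(A -> C) -> (A=0 B=0 C=3)
  4. fill(A) -> (A=3 B=0 C=3)
Target reached → yes.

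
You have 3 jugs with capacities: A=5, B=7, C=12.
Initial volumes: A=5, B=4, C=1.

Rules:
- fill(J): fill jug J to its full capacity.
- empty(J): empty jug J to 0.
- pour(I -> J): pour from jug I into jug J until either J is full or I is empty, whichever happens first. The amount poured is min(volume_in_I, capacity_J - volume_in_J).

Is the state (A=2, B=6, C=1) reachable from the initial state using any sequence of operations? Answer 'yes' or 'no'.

BFS explored all 360 reachable states.
Reachable set includes: (0,0,0), (0,0,1), (0,0,2), (0,0,3), (0,0,4), (0,0,5), (0,0,6), (0,0,7), (0,0,8), (0,0,9), (0,0,10), (0,0,11) ...
Target (A=2, B=6, C=1) not in reachable set → no.

Answer: no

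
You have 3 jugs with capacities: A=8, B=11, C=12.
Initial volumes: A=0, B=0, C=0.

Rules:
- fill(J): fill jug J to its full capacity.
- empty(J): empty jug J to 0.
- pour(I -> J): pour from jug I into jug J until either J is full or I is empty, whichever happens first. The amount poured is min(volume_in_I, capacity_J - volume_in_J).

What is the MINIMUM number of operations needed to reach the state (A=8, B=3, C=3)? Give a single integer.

Answer: 6

Derivation:
BFS from (A=0, B=0, C=0). One shortest path:
  1. fill(B) -> (A=0 B=11 C=0)
  2. pour(B -> A) -> (A=8 B=3 C=0)
  3. empty(A) -> (A=0 B=3 C=0)
  4. pour(B -> C) -> (A=0 B=0 C=3)
  5. fill(B) -> (A=0 B=11 C=3)
  6. pour(B -> A) -> (A=8 B=3 C=3)
Reached target in 6 moves.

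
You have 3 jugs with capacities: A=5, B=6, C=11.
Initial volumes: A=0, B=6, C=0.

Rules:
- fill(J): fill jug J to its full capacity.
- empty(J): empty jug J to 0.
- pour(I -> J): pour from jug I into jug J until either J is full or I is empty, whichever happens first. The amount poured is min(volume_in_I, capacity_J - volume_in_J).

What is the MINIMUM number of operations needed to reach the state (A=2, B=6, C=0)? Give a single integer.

BFS from (A=0, B=6, C=0). One shortest path:
  1. pour(B -> A) -> (A=5 B=1 C=0)
  2. empty(A) -> (A=0 B=1 C=0)
  3. pour(B -> A) -> (A=1 B=0 C=0)
  4. fill(B) -> (A=1 B=6 C=0)
  5. pour(B -> A) -> (A=5 B=2 C=0)
  6. empty(A) -> (A=0 B=2 C=0)
  7. pour(B -> A) -> (A=2 B=0 C=0)
  8. fill(B) -> (A=2 B=6 C=0)
Reached target in 8 moves.

Answer: 8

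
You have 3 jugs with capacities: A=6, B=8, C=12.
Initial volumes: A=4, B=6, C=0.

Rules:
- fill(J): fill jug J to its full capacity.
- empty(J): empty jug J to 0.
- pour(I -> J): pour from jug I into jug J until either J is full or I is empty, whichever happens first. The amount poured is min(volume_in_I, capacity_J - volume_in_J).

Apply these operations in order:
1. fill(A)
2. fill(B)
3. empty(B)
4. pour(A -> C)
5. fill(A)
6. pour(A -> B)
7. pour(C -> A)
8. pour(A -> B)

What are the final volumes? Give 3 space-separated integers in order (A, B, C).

Answer: 4 8 0

Derivation:
Step 1: fill(A) -> (A=6 B=6 C=0)
Step 2: fill(B) -> (A=6 B=8 C=0)
Step 3: empty(B) -> (A=6 B=0 C=0)
Step 4: pour(A -> C) -> (A=0 B=0 C=6)
Step 5: fill(A) -> (A=6 B=0 C=6)
Step 6: pour(A -> B) -> (A=0 B=6 C=6)
Step 7: pour(C -> A) -> (A=6 B=6 C=0)
Step 8: pour(A -> B) -> (A=4 B=8 C=0)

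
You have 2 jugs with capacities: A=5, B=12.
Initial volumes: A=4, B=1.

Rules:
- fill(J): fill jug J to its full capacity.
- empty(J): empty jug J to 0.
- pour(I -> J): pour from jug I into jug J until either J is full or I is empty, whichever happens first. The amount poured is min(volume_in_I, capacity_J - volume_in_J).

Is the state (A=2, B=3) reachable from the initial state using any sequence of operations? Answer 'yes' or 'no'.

BFS explored all 35 reachable states.
Reachable set includes: (0,0), (0,1), (0,2), (0,3), (0,4), (0,5), (0,6), (0,7), (0,8), (0,9), (0,10), (0,11) ...
Target (A=2, B=3) not in reachable set → no.

Answer: no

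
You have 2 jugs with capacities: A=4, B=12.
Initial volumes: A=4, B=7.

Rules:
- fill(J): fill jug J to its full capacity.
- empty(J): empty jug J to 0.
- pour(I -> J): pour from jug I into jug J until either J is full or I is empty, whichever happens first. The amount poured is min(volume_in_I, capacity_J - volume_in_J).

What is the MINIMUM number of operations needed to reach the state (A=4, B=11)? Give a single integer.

BFS from (A=4, B=7). One shortest path:
  1. pour(A -> B) -> (A=0 B=11)
  2. fill(A) -> (A=4 B=11)
Reached target in 2 moves.

Answer: 2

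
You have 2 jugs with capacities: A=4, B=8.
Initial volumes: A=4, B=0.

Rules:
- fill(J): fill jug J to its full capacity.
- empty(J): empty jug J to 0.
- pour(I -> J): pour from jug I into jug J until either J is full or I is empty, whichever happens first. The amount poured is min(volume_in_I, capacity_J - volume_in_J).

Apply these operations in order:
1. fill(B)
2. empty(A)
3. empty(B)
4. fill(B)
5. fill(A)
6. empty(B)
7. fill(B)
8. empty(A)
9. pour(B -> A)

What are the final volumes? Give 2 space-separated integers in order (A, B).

Answer: 4 4

Derivation:
Step 1: fill(B) -> (A=4 B=8)
Step 2: empty(A) -> (A=0 B=8)
Step 3: empty(B) -> (A=0 B=0)
Step 4: fill(B) -> (A=0 B=8)
Step 5: fill(A) -> (A=4 B=8)
Step 6: empty(B) -> (A=4 B=0)
Step 7: fill(B) -> (A=4 B=8)
Step 8: empty(A) -> (A=0 B=8)
Step 9: pour(B -> A) -> (A=4 B=4)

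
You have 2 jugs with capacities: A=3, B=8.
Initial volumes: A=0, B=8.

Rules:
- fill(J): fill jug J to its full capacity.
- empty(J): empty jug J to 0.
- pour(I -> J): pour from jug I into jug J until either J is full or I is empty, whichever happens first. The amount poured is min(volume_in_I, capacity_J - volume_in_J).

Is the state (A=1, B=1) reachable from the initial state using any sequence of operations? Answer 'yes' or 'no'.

Answer: no

Derivation:
BFS explored all 22 reachable states.
Reachable set includes: (0,0), (0,1), (0,2), (0,3), (0,4), (0,5), (0,6), (0,7), (0,8), (1,0), (1,8), (2,0) ...
Target (A=1, B=1) not in reachable set → no.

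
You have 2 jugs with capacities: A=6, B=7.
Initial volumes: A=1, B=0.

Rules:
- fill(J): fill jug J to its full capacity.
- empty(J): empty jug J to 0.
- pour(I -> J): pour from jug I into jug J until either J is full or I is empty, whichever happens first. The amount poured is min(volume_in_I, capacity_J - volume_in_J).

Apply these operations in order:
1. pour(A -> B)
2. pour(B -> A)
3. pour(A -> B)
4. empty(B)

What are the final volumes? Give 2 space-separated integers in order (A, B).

Step 1: pour(A -> B) -> (A=0 B=1)
Step 2: pour(B -> A) -> (A=1 B=0)
Step 3: pour(A -> B) -> (A=0 B=1)
Step 4: empty(B) -> (A=0 B=0)

Answer: 0 0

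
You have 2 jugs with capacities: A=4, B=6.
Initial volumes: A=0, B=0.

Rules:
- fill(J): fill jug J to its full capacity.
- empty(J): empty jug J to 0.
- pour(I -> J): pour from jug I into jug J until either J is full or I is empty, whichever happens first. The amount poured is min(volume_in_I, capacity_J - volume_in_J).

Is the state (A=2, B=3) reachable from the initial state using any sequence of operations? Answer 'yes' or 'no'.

Answer: no

Derivation:
BFS explored all 10 reachable states.
Reachable set includes: (0,0), (0,2), (0,4), (0,6), (2,0), (2,6), (4,0), (4,2), (4,4), (4,6)
Target (A=2, B=3) not in reachable set → no.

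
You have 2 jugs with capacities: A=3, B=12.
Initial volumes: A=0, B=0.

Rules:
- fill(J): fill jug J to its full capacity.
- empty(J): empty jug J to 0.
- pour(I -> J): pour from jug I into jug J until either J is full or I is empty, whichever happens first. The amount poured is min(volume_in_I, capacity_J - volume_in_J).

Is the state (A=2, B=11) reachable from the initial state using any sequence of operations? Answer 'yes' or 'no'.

Answer: no

Derivation:
BFS explored all 10 reachable states.
Reachable set includes: (0,0), (0,3), (0,6), (0,9), (0,12), (3,0), (3,3), (3,6), (3,9), (3,12)
Target (A=2, B=11) not in reachable set → no.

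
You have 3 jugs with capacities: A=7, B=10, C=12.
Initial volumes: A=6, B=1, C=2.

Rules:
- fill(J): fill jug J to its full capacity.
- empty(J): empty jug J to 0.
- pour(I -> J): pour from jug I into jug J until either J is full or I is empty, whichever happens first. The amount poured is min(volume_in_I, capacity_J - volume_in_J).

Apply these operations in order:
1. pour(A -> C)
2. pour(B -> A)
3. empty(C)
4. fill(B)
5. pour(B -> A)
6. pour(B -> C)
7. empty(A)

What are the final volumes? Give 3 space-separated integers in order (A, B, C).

Answer: 0 0 4

Derivation:
Step 1: pour(A -> C) -> (A=0 B=1 C=8)
Step 2: pour(B -> A) -> (A=1 B=0 C=8)
Step 3: empty(C) -> (A=1 B=0 C=0)
Step 4: fill(B) -> (A=1 B=10 C=0)
Step 5: pour(B -> A) -> (A=7 B=4 C=0)
Step 6: pour(B -> C) -> (A=7 B=0 C=4)
Step 7: empty(A) -> (A=0 B=0 C=4)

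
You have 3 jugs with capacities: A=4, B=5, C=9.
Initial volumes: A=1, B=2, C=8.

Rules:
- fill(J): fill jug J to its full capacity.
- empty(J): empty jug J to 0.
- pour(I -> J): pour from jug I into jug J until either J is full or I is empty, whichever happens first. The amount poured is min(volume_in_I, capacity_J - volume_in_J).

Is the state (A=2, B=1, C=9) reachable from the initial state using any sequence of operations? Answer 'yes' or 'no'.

BFS from (A=1, B=2, C=8):
  1. fill(C) -> (A=1 B=2 C=9)
  2. pour(A -> B) -> (A=0 B=3 C=9)
  3. pour(C -> A) -> (A=4 B=3 C=5)
  4. pour(A -> B) -> (A=2 B=5 C=5)
  5. pour(B -> C) -> (A=2 B=1 C=9)
Target reached → yes.

Answer: yes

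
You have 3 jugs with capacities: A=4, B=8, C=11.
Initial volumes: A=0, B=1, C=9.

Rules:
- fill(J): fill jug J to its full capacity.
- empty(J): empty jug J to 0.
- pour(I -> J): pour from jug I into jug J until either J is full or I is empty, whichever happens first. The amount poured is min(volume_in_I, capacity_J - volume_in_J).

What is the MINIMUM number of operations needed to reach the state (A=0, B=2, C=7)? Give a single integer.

Answer: 6

Derivation:
BFS from (A=0, B=1, C=9). One shortest path:
  1. fill(A) -> (A=4 B=1 C=9)
  2. empty(B) -> (A=4 B=0 C=9)
  3. pour(A -> B) -> (A=0 B=4 C=9)
  4. pour(B -> C) -> (A=0 B=2 C=11)
  5. pour(C -> A) -> (A=4 B=2 C=7)
  6. empty(A) -> (A=0 B=2 C=7)
Reached target in 6 moves.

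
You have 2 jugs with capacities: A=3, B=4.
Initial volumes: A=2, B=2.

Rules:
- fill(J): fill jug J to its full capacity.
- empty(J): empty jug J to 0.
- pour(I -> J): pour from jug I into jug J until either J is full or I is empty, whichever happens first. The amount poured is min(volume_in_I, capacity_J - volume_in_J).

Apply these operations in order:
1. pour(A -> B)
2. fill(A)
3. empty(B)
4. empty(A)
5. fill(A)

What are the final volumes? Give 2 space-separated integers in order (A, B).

Answer: 3 0

Derivation:
Step 1: pour(A -> B) -> (A=0 B=4)
Step 2: fill(A) -> (A=3 B=4)
Step 3: empty(B) -> (A=3 B=0)
Step 4: empty(A) -> (A=0 B=0)
Step 5: fill(A) -> (A=3 B=0)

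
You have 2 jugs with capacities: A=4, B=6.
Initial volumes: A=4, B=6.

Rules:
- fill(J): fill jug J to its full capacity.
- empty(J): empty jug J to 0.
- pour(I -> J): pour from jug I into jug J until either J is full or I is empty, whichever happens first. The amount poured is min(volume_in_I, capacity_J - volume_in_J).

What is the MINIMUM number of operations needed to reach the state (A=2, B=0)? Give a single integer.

Answer: 4

Derivation:
BFS from (A=4, B=6). One shortest path:
  1. empty(A) -> (A=0 B=6)
  2. pour(B -> A) -> (A=4 B=2)
  3. empty(A) -> (A=0 B=2)
  4. pour(B -> A) -> (A=2 B=0)
Reached target in 4 moves.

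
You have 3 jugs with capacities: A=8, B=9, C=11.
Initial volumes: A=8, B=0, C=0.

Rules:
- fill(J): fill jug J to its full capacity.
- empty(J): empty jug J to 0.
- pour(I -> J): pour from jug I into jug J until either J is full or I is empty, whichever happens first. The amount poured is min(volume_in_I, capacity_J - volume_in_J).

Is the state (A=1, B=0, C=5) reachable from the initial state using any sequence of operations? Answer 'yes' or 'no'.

Answer: yes

Derivation:
BFS from (A=8, B=0, C=0):
  1. fill(B) -> (A=8 B=9 C=0)
  2. pour(A -> C) -> (A=0 B=9 C=8)
  3. pour(B -> A) -> (A=8 B=1 C=8)
  4. pour(A -> C) -> (A=5 B=1 C=11)
  5. empty(C) -> (A=5 B=1 C=0)
  6. pour(A -> C) -> (A=0 B=1 C=5)
  7. pour(B -> A) -> (A=1 B=0 C=5)
Target reached → yes.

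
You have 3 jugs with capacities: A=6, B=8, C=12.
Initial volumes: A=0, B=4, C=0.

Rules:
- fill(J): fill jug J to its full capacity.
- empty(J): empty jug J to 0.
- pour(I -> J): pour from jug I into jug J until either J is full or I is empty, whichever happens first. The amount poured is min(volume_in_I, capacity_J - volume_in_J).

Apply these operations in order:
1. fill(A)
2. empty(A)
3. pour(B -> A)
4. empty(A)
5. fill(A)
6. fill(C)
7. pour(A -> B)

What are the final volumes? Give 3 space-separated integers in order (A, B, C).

Step 1: fill(A) -> (A=6 B=4 C=0)
Step 2: empty(A) -> (A=0 B=4 C=0)
Step 3: pour(B -> A) -> (A=4 B=0 C=0)
Step 4: empty(A) -> (A=0 B=0 C=0)
Step 5: fill(A) -> (A=6 B=0 C=0)
Step 6: fill(C) -> (A=6 B=0 C=12)
Step 7: pour(A -> B) -> (A=0 B=6 C=12)

Answer: 0 6 12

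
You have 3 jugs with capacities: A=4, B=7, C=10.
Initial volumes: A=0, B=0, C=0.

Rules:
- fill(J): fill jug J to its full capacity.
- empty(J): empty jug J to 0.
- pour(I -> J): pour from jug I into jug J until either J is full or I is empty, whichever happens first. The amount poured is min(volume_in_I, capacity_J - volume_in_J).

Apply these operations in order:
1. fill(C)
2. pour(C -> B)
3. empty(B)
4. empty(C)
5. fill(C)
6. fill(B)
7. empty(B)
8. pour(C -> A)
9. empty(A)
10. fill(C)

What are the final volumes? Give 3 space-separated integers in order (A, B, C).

Step 1: fill(C) -> (A=0 B=0 C=10)
Step 2: pour(C -> B) -> (A=0 B=7 C=3)
Step 3: empty(B) -> (A=0 B=0 C=3)
Step 4: empty(C) -> (A=0 B=0 C=0)
Step 5: fill(C) -> (A=0 B=0 C=10)
Step 6: fill(B) -> (A=0 B=7 C=10)
Step 7: empty(B) -> (A=0 B=0 C=10)
Step 8: pour(C -> A) -> (A=4 B=0 C=6)
Step 9: empty(A) -> (A=0 B=0 C=6)
Step 10: fill(C) -> (A=0 B=0 C=10)

Answer: 0 0 10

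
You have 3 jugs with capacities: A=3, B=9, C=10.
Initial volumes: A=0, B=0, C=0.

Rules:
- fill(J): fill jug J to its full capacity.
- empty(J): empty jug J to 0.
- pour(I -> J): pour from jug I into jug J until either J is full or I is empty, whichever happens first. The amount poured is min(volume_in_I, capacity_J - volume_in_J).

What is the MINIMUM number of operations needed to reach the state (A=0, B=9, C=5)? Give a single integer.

BFS from (A=0, B=0, C=0). One shortest path:
  1. fill(A) -> (A=3 B=0 C=0)
  2. fill(C) -> (A=3 B=0 C=10)
  3. pour(A -> B) -> (A=0 B=3 C=10)
  4. pour(C -> B) -> (A=0 B=9 C=4)
  5. empty(B) -> (A=0 B=0 C=4)
  6. pour(C -> B) -> (A=0 B=4 C=0)
  7. fill(C) -> (A=0 B=4 C=10)
  8. pour(C -> B) -> (A=0 B=9 C=5)
Reached target in 8 moves.

Answer: 8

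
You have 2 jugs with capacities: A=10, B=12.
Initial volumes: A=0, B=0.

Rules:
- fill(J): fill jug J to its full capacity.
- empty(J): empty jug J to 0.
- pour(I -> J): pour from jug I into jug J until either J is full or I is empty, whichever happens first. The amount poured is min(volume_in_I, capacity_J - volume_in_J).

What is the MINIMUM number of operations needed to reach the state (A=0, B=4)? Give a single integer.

BFS from (A=0, B=0). One shortest path:
  1. fill(B) -> (A=0 B=12)
  2. pour(B -> A) -> (A=10 B=2)
  3. empty(A) -> (A=0 B=2)
  4. pour(B -> A) -> (A=2 B=0)
  5. fill(B) -> (A=2 B=12)
  6. pour(B -> A) -> (A=10 B=4)
  7. empty(A) -> (A=0 B=4)
Reached target in 7 moves.

Answer: 7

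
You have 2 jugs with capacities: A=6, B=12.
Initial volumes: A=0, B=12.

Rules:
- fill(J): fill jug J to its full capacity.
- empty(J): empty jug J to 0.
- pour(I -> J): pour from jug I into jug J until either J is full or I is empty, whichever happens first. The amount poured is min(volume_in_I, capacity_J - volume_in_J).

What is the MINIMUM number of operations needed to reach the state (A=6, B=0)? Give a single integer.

BFS from (A=0, B=12). One shortest path:
  1. fill(A) -> (A=6 B=12)
  2. empty(B) -> (A=6 B=0)
Reached target in 2 moves.

Answer: 2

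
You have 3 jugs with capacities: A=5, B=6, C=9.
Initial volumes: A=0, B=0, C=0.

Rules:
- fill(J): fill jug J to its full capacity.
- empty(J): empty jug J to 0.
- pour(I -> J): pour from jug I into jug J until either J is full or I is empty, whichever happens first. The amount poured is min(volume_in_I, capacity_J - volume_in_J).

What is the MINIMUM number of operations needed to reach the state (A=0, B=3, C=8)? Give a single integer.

BFS from (A=0, B=0, C=0). One shortest path:
  1. fill(A) -> (A=5 B=0 C=0)
  2. fill(B) -> (A=5 B=6 C=0)
  3. pour(B -> C) -> (A=5 B=0 C=6)
  4. pour(A -> C) -> (A=2 B=0 C=9)
  5. pour(C -> B) -> (A=2 B=6 C=3)
  6. pour(B -> A) -> (A=5 B=3 C=3)
  7. pour(A -> C) -> (A=0 B=3 C=8)
Reached target in 7 moves.

Answer: 7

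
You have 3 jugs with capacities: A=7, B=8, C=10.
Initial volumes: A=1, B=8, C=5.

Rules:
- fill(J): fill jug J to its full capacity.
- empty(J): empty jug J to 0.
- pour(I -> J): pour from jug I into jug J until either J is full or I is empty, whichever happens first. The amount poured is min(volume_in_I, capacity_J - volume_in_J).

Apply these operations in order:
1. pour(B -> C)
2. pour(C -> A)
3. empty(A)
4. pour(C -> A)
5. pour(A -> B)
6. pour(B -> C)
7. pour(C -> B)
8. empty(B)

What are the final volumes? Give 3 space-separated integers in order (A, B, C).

Step 1: pour(B -> C) -> (A=1 B=3 C=10)
Step 2: pour(C -> A) -> (A=7 B=3 C=4)
Step 3: empty(A) -> (A=0 B=3 C=4)
Step 4: pour(C -> A) -> (A=4 B=3 C=0)
Step 5: pour(A -> B) -> (A=0 B=7 C=0)
Step 6: pour(B -> C) -> (A=0 B=0 C=7)
Step 7: pour(C -> B) -> (A=0 B=7 C=0)
Step 8: empty(B) -> (A=0 B=0 C=0)

Answer: 0 0 0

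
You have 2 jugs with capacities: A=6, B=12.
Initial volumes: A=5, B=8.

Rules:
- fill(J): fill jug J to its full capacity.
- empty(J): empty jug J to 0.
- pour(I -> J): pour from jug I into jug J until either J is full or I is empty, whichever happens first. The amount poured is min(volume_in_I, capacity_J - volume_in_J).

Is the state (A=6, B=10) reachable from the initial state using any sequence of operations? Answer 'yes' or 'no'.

Answer: no

Derivation:
BFS explored all 25 reachable states.
Reachable set includes: (0,0), (0,1), (0,2), (0,5), (0,6), (0,7), (0,8), (0,11), (0,12), (1,0), (1,12), (2,0) ...
Target (A=6, B=10) not in reachable set → no.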